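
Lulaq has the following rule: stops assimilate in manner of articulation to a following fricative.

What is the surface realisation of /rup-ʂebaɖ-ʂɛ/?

The rule targets /p/ (voiceless bilabial stop), which sits before the trigger /ʂ/ (fricative).
The voiceless bilabial fricative is [ɸ], so /p/ → [ɸ].
At the second juncture, /ɖ/ likewise becomes [ʐ] adjacent to /ʂ/.

[ruɸʂebaʐʂɛ]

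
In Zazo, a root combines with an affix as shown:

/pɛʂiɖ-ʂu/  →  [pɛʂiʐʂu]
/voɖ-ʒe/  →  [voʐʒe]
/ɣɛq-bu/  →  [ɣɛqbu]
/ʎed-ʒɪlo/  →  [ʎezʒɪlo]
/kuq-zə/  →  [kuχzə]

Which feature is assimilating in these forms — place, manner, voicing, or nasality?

manner

Underlying /ɖ/ is realised as [ʐ] next to /ʂ/; /ʂ/ itself does not change.
/ɖ/ is a stop while /ʂ/ is a fricative; the output [ʐ] is a fricative, matching the trigger — so the feature that spreads is manner.
The other alternating forms pattern the same way: /ɖ/ → [ʐ] before /ʒ/ (stop → fricative, matching a fricative); /d/ → [z] before /ʒ/ (stop → fricative, matching a fricative); /q/ → [χ] before /z/ (stop → fricative, matching a fricative) — only manner changes, and always toward the following segment.
Nothing changes in [ɣɛqbu]: there the adjacent consonants already agree in manner (/q/ and /b/ are both stops), so this form is consistent with the same rule.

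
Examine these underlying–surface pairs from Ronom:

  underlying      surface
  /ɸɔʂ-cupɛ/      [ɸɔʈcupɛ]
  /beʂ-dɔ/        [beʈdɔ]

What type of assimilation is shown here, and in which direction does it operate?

regressive manner assimilation

Underlying /ʂ/ is realised as [ʈ] next to /c/; /c/ itself does not change.
The change fricative → stop matches the manner of the following /c/, identifying this as manner assimilation.
Place and voice are unchanged, so the assimilation is partial, not total.
Checking the remaining alternation: /ʂ/ → [ʈ] before /d/ (fricative → stop, matching a stop) — only manner changes, and always toward the following segment.
The trigger is the following segment, so the direction is regressive (anticipatory).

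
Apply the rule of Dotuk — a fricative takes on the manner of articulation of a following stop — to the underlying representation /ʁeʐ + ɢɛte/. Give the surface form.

/ʐ/ is a voiced retroflex fricative. The following trigger /ɢ/ is a stop, so /ʐ/ must become a stop as well.
The voiced retroflex stop is [ɖ], so /ʐ/ → [ɖ].

[ʁeɖɢɛte]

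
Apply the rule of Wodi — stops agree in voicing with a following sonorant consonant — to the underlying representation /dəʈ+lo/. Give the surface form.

[dəɖlo]

The rule targets /ʈ/ (voiceless retroflex stop), which sits before the trigger /l/ (voiced).
Changing only its voicing to voiced gives [ɖ] — the voiced retroflex stop.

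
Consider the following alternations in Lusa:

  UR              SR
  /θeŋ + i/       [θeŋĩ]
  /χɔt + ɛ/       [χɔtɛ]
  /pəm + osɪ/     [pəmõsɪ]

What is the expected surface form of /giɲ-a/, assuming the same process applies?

[giɲã]

The data show progressive nasality assimilation (vowel nasalisation): /i/ → [ĩ] after /ŋ/; /o/ → [õ] after /m/ — a vowel is nasalised by an immediately preceding nasal consonant.
No change occurs in [χɔtɛ] because the vowel at the boundary is adjacent to an oral consonant, not a nasal (/ɛ/ next to /t/).
The vowel /a/ is adjacent to the preceding nasal /ɲ/, so it acquires [+nasal] and surfaces as [ã].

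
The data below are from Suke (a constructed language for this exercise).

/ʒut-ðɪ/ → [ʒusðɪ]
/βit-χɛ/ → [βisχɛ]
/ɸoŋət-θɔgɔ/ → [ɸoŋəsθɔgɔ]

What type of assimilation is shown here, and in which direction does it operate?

Comparing underlying and surface forms, /t/ → [s] is the alternation; the neighbouring /ð/ is constant.
The change stop → fricative matches the manner of the following /ð/, identifying this as manner assimilation.
Place and voice are unchanged, so the assimilation is partial, not total.
Checking the remaining alternations: /t/ → [s] before /χ/ (stop → fricative, matching a fricative); /t/ → [s] before /θ/ (stop → fricative, matching a fricative) — only manner changes, and always toward the following segment.
The trigger is the following segment, so the direction is regressive (anticipatory).

regressive manner assimilation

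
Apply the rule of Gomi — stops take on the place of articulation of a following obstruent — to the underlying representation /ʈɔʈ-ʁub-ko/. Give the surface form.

[ʈɔqʁugko]

The rule targets /ʈ/ (voiceless retroflex stop), which sits before the trigger /ʁ/ (uvular).
A voiceless uvular stop is [q], so the surface segment is [q].
At the second juncture, /b/ likewise becomes [g] adjacent to /k/.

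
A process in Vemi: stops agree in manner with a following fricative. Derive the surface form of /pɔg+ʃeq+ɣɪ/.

/g/ is a voiced velar stop. The following trigger /ʃ/ is a fricative, so /g/ must become a fricative as well.
A voiced velar fricative is [ɣ], so the surface segment is [ɣ].
The same rule applies at the second boundary: /q/ → [χ] next to /ɣ/.

[pɔɣʃeχɣɪ]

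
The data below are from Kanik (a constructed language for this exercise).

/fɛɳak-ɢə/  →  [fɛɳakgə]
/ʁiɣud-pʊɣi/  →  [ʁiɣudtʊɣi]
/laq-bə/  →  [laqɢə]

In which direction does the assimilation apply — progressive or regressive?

progressive

Comparing underlying and surface forms, /ɢ/ → [g] is the alternation; the neighbouring /k/ is constant.
/ɢ/ is uvular while /k/ is velar; the output [g] is velar, matching the trigger — so the feature that spreads is place.
The other alternating forms pattern the same way: /p/ → [t] after /d/ (bilabial → alveolar, matching alveolar); /b/ → [ɢ] after /q/ (bilabial → uvular, matching uvular) — only place changes, and always toward the preceding segment.
The trigger is the preceding segment, so the direction is progressive (perseverative).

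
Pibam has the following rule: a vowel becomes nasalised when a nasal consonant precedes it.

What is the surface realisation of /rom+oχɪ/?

The vowel /o/ is adjacent to the preceding nasal /m/, so it acquires [+nasal] and surfaces as [õ].

[romõχɪ]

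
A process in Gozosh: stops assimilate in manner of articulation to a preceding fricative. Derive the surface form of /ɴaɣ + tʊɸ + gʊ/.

The rule targets /t/ (voiceless alveolar stop), which sits after the trigger /ɣ/ (fricative).
A voiceless alveolar fricative is [s], so the surface segment is [s].
At the second juncture, /g/ likewise becomes [ɣ] adjacent to /ɸ/.

[ɴaɣsʊɸɣʊ]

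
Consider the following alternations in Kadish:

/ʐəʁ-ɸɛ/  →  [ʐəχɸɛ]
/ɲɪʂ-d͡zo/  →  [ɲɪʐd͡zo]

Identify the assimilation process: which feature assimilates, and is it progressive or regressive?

regressive voicing assimilation

Underlying /ʁ/ is realised as [χ] next to /ɸ/; /ɸ/ itself does not change.
/ʁ/ is voiced while /ɸ/ is voiceless; the output [χ] is voiceless, matching the trigger — so the feature that spreads is voicing.
Place and manner are unchanged, so the assimilation is partial, not total.
The same holds elsewhere in the data: /ʂ/ → [ʐ] before /d͡z/ (voiceless → voiced, matching voiced) — only voicing changes, and always toward the following segment.
The trigger is the following segment, so the direction is regressive (anticipatory).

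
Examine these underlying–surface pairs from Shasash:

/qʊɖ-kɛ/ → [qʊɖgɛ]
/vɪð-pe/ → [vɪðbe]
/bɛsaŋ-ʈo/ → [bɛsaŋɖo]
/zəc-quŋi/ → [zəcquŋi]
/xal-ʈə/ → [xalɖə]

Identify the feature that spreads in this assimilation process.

Underlying /k/ is realised as [g] next to /ɖ/; /ɖ/ itself does not change.
/k/ is voiceless while /ɖ/ is voiced; the output [g] is voiced, matching the trigger — so the feature that spreads is voicing.
The other alternating forms pattern the same way: /p/ → [b] after /ð/ (voiceless → voiced, matching voiced); /ʈ/ → [ɖ] after /ŋ/ (voiceless → voiced, matching voiced); /ʈ/ → [ɖ] after /l/ (voiceless → voiced, matching voiced) — only voicing changes, and always toward the preceding segment.
Nothing changes in [zəcquŋi]: there the adjacent consonants already agree in voicing (/q/ and /c/ are both voiceless), so this form is consistent with the same rule.

voicing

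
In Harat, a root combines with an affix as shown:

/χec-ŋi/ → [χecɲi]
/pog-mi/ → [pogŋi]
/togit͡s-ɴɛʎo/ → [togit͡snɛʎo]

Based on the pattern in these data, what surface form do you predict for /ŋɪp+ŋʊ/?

The data show progressive place assimilation: /ŋ/ → [ɲ] after /c/; /m/ → [ŋ] after /g/; /ɴ/ → [n] after /t͡s/. In each pair only place changes, matching the preceding consonant, while manner and voice stay constant.
The rule targets /ŋ/ (voiced velar nasal), which sits after the trigger /p/ (bilabial).
The voiced bilabial nasal is [m], so /ŋ/ → [m].

[ŋɪpmʊ]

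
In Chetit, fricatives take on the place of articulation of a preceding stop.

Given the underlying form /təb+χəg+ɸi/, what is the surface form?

[təbɸəgxi]

/χ/ is a voiceless uvular fricative. The preceding trigger /b/ is bilabial, so /χ/ must become bilabial as well.
A voiceless bilabial fricative is [ɸ], so the surface segment is [ɸ].
The same rule applies at the second boundary: /ɸ/ → [x] next to /g/.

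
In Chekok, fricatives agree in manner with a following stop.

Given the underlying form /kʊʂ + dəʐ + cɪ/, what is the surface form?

[kʊʈdəɖcɪ]

The rule targets /ʂ/ (voiceless retroflex fricative), which sits before the trigger /d/ (stop).
The voiceless retroflex stop is [ʈ], so /ʂ/ → [ʈ].
The same rule applies at the second boundary: /ʐ/ → [ɖ] next to /c/.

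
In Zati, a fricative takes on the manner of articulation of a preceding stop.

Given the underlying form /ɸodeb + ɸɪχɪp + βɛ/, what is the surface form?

[ɸodebpɪχɪpbɛ]

/ɸ/ is a voiceless bilabial fricative. The preceding trigger /b/ is a stop, so /ɸ/ must become a stop as well.
The voiceless bilabial stop is [p], so /ɸ/ → [p].
At the second juncture, /β/ likewise becomes [b] adjacent to /p/.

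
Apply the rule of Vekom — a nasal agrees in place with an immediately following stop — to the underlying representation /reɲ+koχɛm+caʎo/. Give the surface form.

[reŋkoχɛɲcaʎo]

The rule targets /ɲ/ (voiced palatal nasal), which sits before the trigger /k/ (velar).
A voiced velar nasal is [ŋ], so the surface segment is [ŋ].
At the second juncture, /m/ likewise becomes [ɲ] adjacent to /c/.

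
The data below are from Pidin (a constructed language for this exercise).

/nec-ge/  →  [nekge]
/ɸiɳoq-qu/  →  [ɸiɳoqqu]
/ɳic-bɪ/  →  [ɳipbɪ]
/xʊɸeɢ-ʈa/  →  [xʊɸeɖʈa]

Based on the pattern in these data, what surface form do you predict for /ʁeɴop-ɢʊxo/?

The data show regressive place assimilation: /c/ → [k] before /g/; /c/ → [p] before /b/; /ɢ/ → [ɖ] before /ʈ/. In each pair only place changes, matching the following consonant, while manner and voice stay constant.
Nothing changes in [ɸiɳoqqu]: there the adjacent consonants already agree in place (/q/ and /q/ are both uvular), so this form is consistent with the same rule.
The rule targets /p/ (voiceless bilabial stop), which sits before the trigger /ɢ/ (uvular).
The voiceless uvular stop is [q], so /p/ → [q].

[ʁeɴoqɢʊxo]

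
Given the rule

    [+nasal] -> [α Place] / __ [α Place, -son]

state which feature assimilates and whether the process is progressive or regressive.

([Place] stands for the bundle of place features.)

The rule copies the place features (abbreviated [Place]) from the environment onto the target, so the assimilating feature is place.
Since the environment is written after the underscore, the trigger follows the target; the direction is regressive.

regressive place assimilation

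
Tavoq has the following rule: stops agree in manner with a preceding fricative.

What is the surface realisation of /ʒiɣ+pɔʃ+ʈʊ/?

/p/ is a voiceless bilabial stop. The preceding trigger /ɣ/ is a fricative, so /p/ must become a fricative as well.
The voiceless bilabial fricative is [ɸ], so /p/ → [ɸ].
At the second juncture, /ʈ/ likewise becomes [ʂ] adjacent to /ʃ/.

[ʒiɣɸɔʃʂʊ]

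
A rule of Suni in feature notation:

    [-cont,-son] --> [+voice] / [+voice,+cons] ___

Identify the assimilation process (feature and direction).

progressive voicing assimilation

The target ([-cont,-son], stops) acquires [+voice] next to a voiced consonant ([+voice,+cons]) — it takes on the voicing of its neighbour, so the feature that spreads is voicing.
The conditioning segment sits to the left of the focus bar, meaning the trigger precedes the segment that changes — progressive assimilation.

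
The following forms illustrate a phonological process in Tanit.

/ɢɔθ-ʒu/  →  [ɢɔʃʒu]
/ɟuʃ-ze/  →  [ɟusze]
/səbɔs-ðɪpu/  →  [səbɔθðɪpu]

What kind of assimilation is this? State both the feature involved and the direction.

The segment that alternates is /θ/, which surfaces as [ʃ] when adjacent to /ʒ/.
/θ/ is dental while /ʒ/ is postalveolar; the output [ʃ] is postalveolar, matching the trigger — so the feature that spreads is place.
Manner and voice are unchanged, so the assimilation is partial, not total.
The same holds elsewhere in the data: /ʃ/ → [s] before /z/ (postalveolar → alveolar, matching alveolar); /s/ → [θ] before /ð/ (alveolar → dental, matching dental) — only place changes, and always toward the following segment.
The trigger is the following segment, so the direction is regressive (anticipatory).

regressive place assimilation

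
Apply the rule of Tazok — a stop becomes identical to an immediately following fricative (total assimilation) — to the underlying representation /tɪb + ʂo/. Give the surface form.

/b/ is the segment targeted by the rule; it sits immediately before /ʂ/, so it assimilates completely and surfaces as [ʂ].

[tɪʂʂo]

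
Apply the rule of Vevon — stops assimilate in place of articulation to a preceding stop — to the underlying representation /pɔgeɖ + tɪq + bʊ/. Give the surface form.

[pɔgeɖʈɪqɢʊ]

/t/ is a voiceless alveolar stop. The preceding trigger /ɖ/ is retroflex, so /t/ must become retroflex as well.
A voiceless retroflex stop is [ʈ], so the surface segment is [ʈ].
The same rule applies at the second boundary: /b/ → [ɢ] next to /q/.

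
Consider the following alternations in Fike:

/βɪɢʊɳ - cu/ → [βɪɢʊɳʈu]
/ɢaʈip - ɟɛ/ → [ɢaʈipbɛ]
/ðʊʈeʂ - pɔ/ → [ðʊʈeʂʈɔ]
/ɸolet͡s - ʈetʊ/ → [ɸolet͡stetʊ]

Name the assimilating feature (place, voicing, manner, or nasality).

place

The segment that alternates is /c/, which surfaces as [ʈ] when adjacent to /ɳ/.
The change palatal → retroflex matches the place of the preceding /ɳ/, identifying this as place assimilation.
The same holds elsewhere in the data: /ɟ/ → [b] after /p/ (palatal → bilabial, matching bilabial); /p/ → [ʈ] after /ʂ/ (bilabial → retroflex, matching retroflex); /ʈ/ → [t] after /t͡s/ (retroflex → alveolar, matching alveolar) — only place changes, and always toward the preceding segment.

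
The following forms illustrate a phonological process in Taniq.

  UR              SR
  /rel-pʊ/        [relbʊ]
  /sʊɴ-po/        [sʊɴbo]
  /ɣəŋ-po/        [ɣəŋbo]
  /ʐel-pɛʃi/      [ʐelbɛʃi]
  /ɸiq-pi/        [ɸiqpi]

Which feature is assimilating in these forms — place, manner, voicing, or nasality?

Comparing underlying and surface forms, /p/ → [b] is the alternation; the neighbouring /l/ is constant.
/p/ is voiceless while /l/ is voiced; the output [b] is voiced, matching the trigger — so the feature that spreads is voicing.
Checking the remaining alternations: /p/ → [b] after /ɴ/ (voiceless → voiced, matching voiced); /p/ → [b] after /ŋ/ (voiceless → voiced, matching voiced) — only voicing changes, and always toward the preceding segment.
Nothing changes in [ɸiqpi]: there the adjacent consonants already agree in voicing (/p/ and /q/ are both voiceless), so this form is consistent with the same rule.

voicing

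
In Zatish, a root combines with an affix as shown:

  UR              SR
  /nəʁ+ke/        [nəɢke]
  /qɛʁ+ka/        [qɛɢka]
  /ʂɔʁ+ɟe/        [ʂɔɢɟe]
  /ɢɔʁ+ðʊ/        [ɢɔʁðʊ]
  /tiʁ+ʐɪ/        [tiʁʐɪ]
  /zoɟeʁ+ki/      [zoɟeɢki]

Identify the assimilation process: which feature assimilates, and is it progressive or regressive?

regressive manner assimilation

The segment that alternates is /ʁ/, which surfaces as [ɢ] when adjacent to /k/.
The change fricative → stop matches the manner of the following /k/, identifying this as manner assimilation.
Place and voice are unchanged, so the assimilation is partial, not total.
The same holds elsewhere in the data: /ʁ/ → [ɢ] before /ɟ/ (fricative → stop, matching a stop) — only manner changes, and always toward the following segment.
Nothing changes in [ɢɔʁðʊ], [tiʁʐɪ]: there the adjacent consonants already agree in manner (/ʁ/ and /ð/ are both fricatives; /ʁ/ and /ʐ/ are both fricatives), so these forms are consistent with the same rule.
The trigger is the following segment, so the direction is regressive (anticipatory).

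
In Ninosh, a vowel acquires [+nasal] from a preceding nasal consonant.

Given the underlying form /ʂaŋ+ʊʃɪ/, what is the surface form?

/ʊ/ sits next to the nasal /ŋ/ and is therefore nasalised to [ʊ̃].

[ʂaŋʊ̃ʃɪ]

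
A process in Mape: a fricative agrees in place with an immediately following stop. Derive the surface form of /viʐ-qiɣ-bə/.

[viʁqiβbə]

/ʐ/ is a voiced retroflex fricative. The following trigger /q/ is uvular, so /ʐ/ must become uvular as well.
Changing only its place to uvular gives [ʁ] — the voiced uvular fricative.
At the second juncture, /ɣ/ likewise becomes [β] adjacent to /b/.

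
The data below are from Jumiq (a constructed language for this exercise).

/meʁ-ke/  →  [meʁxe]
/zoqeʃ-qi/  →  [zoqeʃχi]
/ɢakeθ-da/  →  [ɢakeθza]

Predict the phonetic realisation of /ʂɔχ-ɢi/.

The data show progressive manner assimilation: /k/ → [x] after /ʁ/; /q/ → [χ] after /ʃ/; /d/ → [z] after /θ/. In each pair only manner changes, matching the preceding consonant, while place and voice stay constant.
The rule targets /ɢ/ (voiced uvular stop), which sits after the trigger /χ/ (fricative).
A voiced uvular fricative is [ʁ], so the surface segment is [ʁ].

[ʂɔχʁi]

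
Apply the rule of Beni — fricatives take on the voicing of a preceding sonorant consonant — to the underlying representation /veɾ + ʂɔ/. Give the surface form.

/ʂ/ is a voiceless retroflex fricative. The preceding trigger /ɾ/ is voiced, so /ʂ/ must become voiced as well.
Changing only its voicing to voiced gives [ʐ] — the voiced retroflex fricative.

[veɾʐɔ]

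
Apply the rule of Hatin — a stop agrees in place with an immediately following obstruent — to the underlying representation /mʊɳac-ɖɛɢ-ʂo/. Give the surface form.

The rule targets /c/ (voiceless palatal stop), which sits before the trigger /ɖ/ (retroflex).
The voiceless retroflex stop is [ʈ], so /c/ → [ʈ].
The same rule applies at the second boundary: /ɢ/ → [ɖ] next to /ʂ/.

[mʊɳaʈɖɛɖʂo]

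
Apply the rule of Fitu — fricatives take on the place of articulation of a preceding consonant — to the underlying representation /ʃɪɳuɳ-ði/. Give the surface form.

[ʃɪɳuɳʐi]

The rule targets /ð/ (voiced dental fricative), which sits after the trigger /ɳ/ (retroflex).
Changing only its place to retroflex gives [ʐ] — the voiced retroflex fricative.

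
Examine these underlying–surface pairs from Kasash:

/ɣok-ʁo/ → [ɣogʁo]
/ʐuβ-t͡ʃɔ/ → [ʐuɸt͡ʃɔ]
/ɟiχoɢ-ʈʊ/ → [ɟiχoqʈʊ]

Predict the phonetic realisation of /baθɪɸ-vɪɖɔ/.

[baθɪβvɪɖɔ]

The data show regressive voicing assimilation: /k/ → [g] before /ʁ/; /β/ → [ɸ] before /t͡ʃ/; /ɢ/ → [q] before /ʈ/. In each pair only voicing changes, matching the following consonant, while place and manner stay constant.
/ɸ/ is a voiceless bilabial fricative. The following trigger /v/ is voiced, so /ɸ/ must become voiced as well.
A voiced bilabial fricative is [β], so the surface segment is [β].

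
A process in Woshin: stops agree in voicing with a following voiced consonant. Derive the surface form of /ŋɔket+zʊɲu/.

[ŋɔkedzʊɲu]

/t/ is a voiceless alveolar stop. The following trigger /z/ is voiced, so /t/ must become voiced as well.
A voiced alveolar stop is [d], so the surface segment is [d].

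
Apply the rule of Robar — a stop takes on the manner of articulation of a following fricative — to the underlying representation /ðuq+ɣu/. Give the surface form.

The rule targets /q/ (voiceless uvular stop), which sits before the trigger /ɣ/ (fricative).
A voiceless uvular fricative is [χ], so the surface segment is [χ].

[ðuχɣu]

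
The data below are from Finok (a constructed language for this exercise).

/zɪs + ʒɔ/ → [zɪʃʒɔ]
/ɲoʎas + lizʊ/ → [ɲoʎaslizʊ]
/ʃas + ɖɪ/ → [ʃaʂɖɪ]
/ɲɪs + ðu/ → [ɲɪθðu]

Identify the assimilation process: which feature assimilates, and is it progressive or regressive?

regressive place assimilation

Underlying /s/ is realised as [ʃ] next to /ʒ/; /ʒ/ itself does not change.
/s/ is alveolar while /ʒ/ is postalveolar; the output [ʃ] is postalveolar, matching the trigger — so the feature that spreads is place.
Manner and voice are unchanged, so the assimilation is partial, not total.
The other alternating forms pattern the same way: /s/ → [ʂ] before /ɖ/ (alveolar → retroflex, matching retroflex); /s/ → [θ] before /ð/ (alveolar → dental, matching dental) — only place changes, and always toward the following segment.
Nothing changes in [ɲoʎaslizʊ]: there the adjacent consonants already agree in place (/s/ and /l/ are both alveolar), so this form is consistent with the same rule.
The trigger is the following segment, so the direction is regressive (anticipatory).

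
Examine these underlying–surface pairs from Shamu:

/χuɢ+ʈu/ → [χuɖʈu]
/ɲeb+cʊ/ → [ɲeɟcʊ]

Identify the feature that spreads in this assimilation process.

place

Underlying /ɢ/ is realised as [ɖ] next to /ʈ/; /ʈ/ itself does not change.
The change uvular → retroflex matches the place of the following /ʈ/, identifying this as place assimilation.
The other alternating form patterns the same way: /b/ → [ɟ] before /c/ (bilabial → palatal, matching palatal) — only place changes, and always toward the following segment.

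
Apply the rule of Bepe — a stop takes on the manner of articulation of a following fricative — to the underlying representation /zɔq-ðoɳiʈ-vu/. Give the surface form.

[zɔχðoɳiʂvu]

The rule targets /q/ (voiceless uvular stop), which sits before the trigger /ð/ (fricative).
Changing only its manner to fricative gives [χ] — the voiceless uvular fricative.
At the second juncture, /ʈ/ likewise becomes [ʂ] adjacent to /v/.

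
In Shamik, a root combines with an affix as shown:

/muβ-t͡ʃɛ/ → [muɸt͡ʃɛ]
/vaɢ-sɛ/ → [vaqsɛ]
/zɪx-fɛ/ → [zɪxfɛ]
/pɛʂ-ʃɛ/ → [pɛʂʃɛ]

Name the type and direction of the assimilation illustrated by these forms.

regressive voicing assimilation

Underlying /β/ is realised as [ɸ] next to /t͡ʃ/; /t͡ʃ/ itself does not change.
The change voiced → voiceless matches the voicing of the following /t͡ʃ/, identifying this as voicing assimilation.
Place and manner are unchanged, so the assimilation is partial, not total.
The same holds elsewhere in the data: /ɢ/ → [q] before /s/ (voiced → voiceless, matching voiceless) — only voicing changes, and always toward the following segment.
Nothing changes in [zɪxfɛ], [pɛʂʃɛ]: there the adjacent consonants already agree in voicing (/x/ and /f/ are both voiceless; /ʂ/ and /ʃ/ are both voiceless), so these forms are consistent with the same rule.
Since the segment that changes precedes the conditioning segment, the assimilation is regressive.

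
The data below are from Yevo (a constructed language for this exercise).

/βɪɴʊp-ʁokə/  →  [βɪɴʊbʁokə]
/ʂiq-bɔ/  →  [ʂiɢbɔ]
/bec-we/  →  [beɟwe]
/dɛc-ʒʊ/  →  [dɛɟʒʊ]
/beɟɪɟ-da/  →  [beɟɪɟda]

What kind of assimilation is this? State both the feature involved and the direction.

Underlying /p/ is realised as [b] next to /ʁ/; /ʁ/ itself does not change.
/p/ is voiceless while /ʁ/ is voiced; the output [b] is voiced, matching the trigger — so the feature that spreads is voicing.
Place and manner are unchanged, so the assimilation is partial, not total.
The other alternating forms pattern the same way: /q/ → [ɢ] before /b/ (voiceless → voiced, matching voiced); /c/ → [ɟ] before /w/ (voiceless → voiced, matching voiced); /c/ → [ɟ] before /ʒ/ (voiceless → voiced, matching voiced) — only voicing changes, and always toward the following segment.
Nothing changes in [beɟɪɟda]: there the adjacent consonants already agree in voicing (/ɟ/ and /d/ are both voiced), so this form is consistent with the same rule.
Since the segment that changes precedes the conditioning segment, the assimilation is regressive.

regressive voicing assimilation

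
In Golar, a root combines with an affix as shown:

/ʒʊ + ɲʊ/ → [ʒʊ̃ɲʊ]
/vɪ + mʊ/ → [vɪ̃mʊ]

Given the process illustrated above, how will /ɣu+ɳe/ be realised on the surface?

The data show regressive nasality assimilation (vowel nasalisation): /ʊ/ → [ʊ̃] before /ɲ/; /ɪ/ → [ɪ̃] before /m/ — a vowel is nasalised by an immediately following nasal consonant.
The vowel /u/ is adjacent to the following nasal /ɳ/, so it acquires [+nasal] and surfaces as [ũ].

[ɣũɳe]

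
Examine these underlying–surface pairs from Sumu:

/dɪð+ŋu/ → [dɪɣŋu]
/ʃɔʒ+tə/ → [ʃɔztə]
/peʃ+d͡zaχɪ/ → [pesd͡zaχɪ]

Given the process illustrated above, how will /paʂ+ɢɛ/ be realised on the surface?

The data show regressive place assimilation: /ð/ → [ɣ] before /ŋ/; /ʒ/ → [z] before /t/; /ʃ/ → [s] before /d͡z/. In each pair only place changes, matching the following consonant, while manner and voice stay constant.
/ʂ/ is a voiceless retroflex fricative. The following trigger /ɢ/ is uvular, so /ʂ/ must become uvular as well.
Changing only its place to uvular gives [χ] — the voiceless uvular fricative.

[paχɢɛ]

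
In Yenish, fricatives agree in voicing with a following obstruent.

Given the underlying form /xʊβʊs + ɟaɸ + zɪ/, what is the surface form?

The rule targets /s/ (voiceless alveolar fricative), which sits before the trigger /ɟ/ (voiced).
Changing only its voicing to voiced gives [z] — the voiced alveolar fricative.
The same rule applies at the second boundary: /ɸ/ → [β] next to /z/.

[xʊβʊzɟaβzɪ]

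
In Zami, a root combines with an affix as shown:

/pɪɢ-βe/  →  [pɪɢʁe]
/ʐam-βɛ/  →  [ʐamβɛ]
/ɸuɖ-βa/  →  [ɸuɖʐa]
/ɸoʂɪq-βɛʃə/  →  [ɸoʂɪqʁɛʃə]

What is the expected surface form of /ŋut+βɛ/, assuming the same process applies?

The data show progressive place assimilation: /β/ → [ʁ] after /ɢ/; /β/ → [ʐ] after /ɖ/; /β/ → [ʁ] after /q/. In each pair only place changes, matching the preceding consonant, while manner and voice stay constant.
Nothing changes in [ʐamβɛ]: there the adjacent consonants already agree in place (/β/ and /m/ are both bilabial), so this form is consistent with the same rule.
The rule targets /β/ (voiced bilabial fricative), which sits after the trigger /t/ (alveolar).
Changing only its place to alveolar gives [z] — the voiced alveolar fricative.

[ŋutzɛ]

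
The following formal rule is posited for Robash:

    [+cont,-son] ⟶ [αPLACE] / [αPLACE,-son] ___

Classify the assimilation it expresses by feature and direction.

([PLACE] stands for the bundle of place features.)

progressive place assimilation

The shared variable α links the value of the place features (abbreviated [PLACE]) on the target to the same value on the neighbouring segment, so place is the feature that assimilates.
Since the environment is written before the underscore, the trigger precedes the target; the direction is progressive.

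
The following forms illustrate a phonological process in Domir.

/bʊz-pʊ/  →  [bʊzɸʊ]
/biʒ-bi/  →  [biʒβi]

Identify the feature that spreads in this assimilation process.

The segment that alternates is /p/, which surfaces as [ɸ] when adjacent to /z/.
/p/ is a stop while /z/ is a fricative; the output [ɸ] is a fricative, matching the trigger — so the feature that spreads is manner.
The same holds elsewhere in the data: /b/ → [β] after /ʒ/ (stop → fricative, matching a fricative) — only manner changes, and always toward the preceding segment.

manner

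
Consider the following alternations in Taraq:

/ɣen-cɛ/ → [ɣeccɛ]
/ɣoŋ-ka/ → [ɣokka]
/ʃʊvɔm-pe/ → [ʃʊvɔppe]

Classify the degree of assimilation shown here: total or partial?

Comparing underlying and surface forms, /n/ → [c] is the alternation; the neighbouring /c/ is constant.
The output [c] is identical to the trigger /c/ — every feature (place, manner, voicing) has been copied — so this is total assimilation.
The remaining alternations confirm this: /ŋ/ → [k] before /k/; /m/ → [p] before /p/ — in each case the output is a copy of the following consonant.

total assimilation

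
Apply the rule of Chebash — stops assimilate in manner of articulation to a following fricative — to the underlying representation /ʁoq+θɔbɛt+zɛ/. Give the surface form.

/q/ is a voiceless uvular stop. The following trigger /θ/ is a fricative, so /q/ must become a fricative as well.
The voiceless uvular fricative is [χ], so /q/ → [χ].
At the second juncture, /t/ likewise becomes [s] adjacent to /z/.

[ʁoχθɔbɛszɛ]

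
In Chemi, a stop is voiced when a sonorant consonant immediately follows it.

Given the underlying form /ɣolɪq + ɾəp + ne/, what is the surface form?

[ɣolɪɢɾəbne]

/q/ is a voiceless uvular stop. The following trigger /ɾ/ is voiced, so /q/ must become voiced as well.
The voiced uvular stop is [ɢ], so /q/ → [ɢ].
The same rule applies at the second boundary: /p/ → [b] next to /n/.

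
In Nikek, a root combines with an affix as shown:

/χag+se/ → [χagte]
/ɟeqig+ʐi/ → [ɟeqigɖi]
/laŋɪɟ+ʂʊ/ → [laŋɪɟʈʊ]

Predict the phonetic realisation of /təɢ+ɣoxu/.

The data show progressive manner assimilation: /s/ → [t] after /g/; /ʐ/ → [ɖ] after /g/; /ʂ/ → [ʈ] after /ɟ/. In each pair only manner changes, matching the preceding consonant, while place and voice stay constant.
/ɣ/ is a voiced velar fricative. The preceding trigger /ɢ/ is a stop, so /ɣ/ must become a stop as well.
The voiced velar stop is [g], so /ɣ/ → [g].

[təɢgoxu]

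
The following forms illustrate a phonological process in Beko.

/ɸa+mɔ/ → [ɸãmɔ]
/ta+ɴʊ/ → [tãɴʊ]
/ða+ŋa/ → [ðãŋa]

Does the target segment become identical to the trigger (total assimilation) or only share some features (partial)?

partial assimilation

The vowel /a/ surfaces as nasalised [ã] next to the following nasal /m/ — it has acquired the [+nasal] feature of its neighbour.
The other forms show the same pattern: /a/ → [ã] before /ɴ/; /a/ → [ã] before /ŋ/ — each time a vowel is nasalised next to a following nasal.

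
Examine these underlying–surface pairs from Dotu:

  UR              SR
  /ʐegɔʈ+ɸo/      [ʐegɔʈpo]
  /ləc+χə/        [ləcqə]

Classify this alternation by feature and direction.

progressive manner assimilation

The segment that alternates is /ɸ/, which surfaces as [p] when adjacent to /ʈ/.
The change fricative → stop matches the manner of the preceding /ʈ/, identifying this as manner assimilation.
Place and voice are unchanged, so the assimilation is partial, not total.
The other alternating form patterns the same way: /χ/ → [q] after /c/ (fricative → stop, matching a stop) — only manner changes, and always toward the preceding segment.
Since the segment that changes follows the conditioning segment, the assimilation is progressive.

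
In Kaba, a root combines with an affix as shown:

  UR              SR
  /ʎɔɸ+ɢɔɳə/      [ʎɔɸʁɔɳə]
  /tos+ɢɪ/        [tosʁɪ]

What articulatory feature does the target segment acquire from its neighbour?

The segment that alternates is /ɢ/, which surfaces as [ʁ] when adjacent to /ɸ/.
The change stop → fricative matches the manner of the preceding /ɸ/, identifying this as manner assimilation.
Checking the remaining alternation: /ɢ/ → [ʁ] after /s/ (stop → fricative, matching a fricative) — only manner changes, and always toward the preceding segment.

manner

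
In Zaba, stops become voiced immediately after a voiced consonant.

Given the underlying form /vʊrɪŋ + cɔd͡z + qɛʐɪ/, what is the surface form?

/c/ is a voiceless palatal stop. The preceding trigger /ŋ/ is voiced, so /c/ must become voiced as well.
Changing only its voicing to voiced gives [ɟ] — the voiced palatal stop.
At the second juncture, /q/ likewise becomes [ɢ] adjacent to /d͡z/.

[vʊrɪŋɟɔd͡zɢɛʐɪ]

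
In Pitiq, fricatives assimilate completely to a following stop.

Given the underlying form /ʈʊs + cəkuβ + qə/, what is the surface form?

/s/ is the segment targeted by the rule; it sits immediately before /c/, so it assimilates completely and surfaces as [c].
At the second juncture, /β/ likewise becomes [q] adjacent to /q/.

[ʈʊccəkuqqə]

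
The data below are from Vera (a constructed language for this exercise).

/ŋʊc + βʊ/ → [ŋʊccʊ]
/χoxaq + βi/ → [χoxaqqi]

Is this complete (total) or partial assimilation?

Comparing underlying and surface forms, /β/ → [c] is the alternation; the neighbouring /c/ is constant.
The output [c] is identical to the trigger /c/ — every feature (place, manner, voicing) has been copied — so this is total assimilation.
The remaining alternation confirms this: /β/ → [q] after /q/ — in each case the output is a copy of the preceding consonant.

total assimilation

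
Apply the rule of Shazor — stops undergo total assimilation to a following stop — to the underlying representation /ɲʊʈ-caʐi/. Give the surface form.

/ʈ/ is the segment targeted by the rule; it sits immediately before /c/, so it assimilates completely and surfaces as [c].

[ɲʊccaʐi]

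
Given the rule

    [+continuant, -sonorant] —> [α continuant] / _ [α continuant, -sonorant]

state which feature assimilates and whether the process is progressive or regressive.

regressive manner assimilation

The rule copies [continuant] (continuancy) from the environment onto the target fricatives; since [±continuant] encodes the stop/fricative manner contrast, the assimilating dimension is manner.
Since the environment is written after the underscore, the trigger follows the target; the direction is regressive.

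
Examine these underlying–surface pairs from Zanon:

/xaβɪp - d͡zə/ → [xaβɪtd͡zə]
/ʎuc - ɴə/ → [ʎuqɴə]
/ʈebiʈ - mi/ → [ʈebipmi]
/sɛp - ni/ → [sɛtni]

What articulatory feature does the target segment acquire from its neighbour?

The segment that alternates is /p/, which surfaces as [t] when adjacent to /d͡z/.
The change bilabial → alveolar matches the place of the following /d͡z/, identifying this as place assimilation.
The same holds elsewhere in the data: /c/ → [q] before /ɴ/ (palatal → uvular, matching uvular); /ʈ/ → [p] before /m/ (retroflex → bilabial, matching bilabial); /p/ → [t] before /n/ (bilabial → alveolar, matching alveolar) — only place changes, and always toward the following segment.

place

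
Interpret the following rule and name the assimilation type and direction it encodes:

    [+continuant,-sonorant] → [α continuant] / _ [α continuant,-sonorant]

The shared variable α links the value of [continuant] on the target to that of the neighbouring obstruent. [continuant] distinguishes stops from fricatives — a manner-of-articulation feature — so this is manner assimilation.
The conditioning segment sits to the right of the focus bar, meaning the trigger follows the segment that changes — regressive assimilation.

regressive manner assimilation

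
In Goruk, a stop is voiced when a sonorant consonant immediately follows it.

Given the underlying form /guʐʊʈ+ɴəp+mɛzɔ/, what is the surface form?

The rule targets /ʈ/ (voiceless retroflex stop), which sits before the trigger /ɴ/ (voiced).
A voiced retroflex stop is [ɖ], so the surface segment is [ɖ].
The same rule applies at the second boundary: /p/ → [b] next to /m/.

[guʐʊɖɴəbmɛzɔ]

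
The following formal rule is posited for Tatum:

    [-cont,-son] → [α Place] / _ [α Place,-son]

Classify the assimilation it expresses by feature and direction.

The rule copies the place features (abbreviated [Place]) from the environment onto the target, so the assimilating feature is place.
Since the environment is written after the underscore, the trigger follows the target; the direction is regressive.

regressive place assimilation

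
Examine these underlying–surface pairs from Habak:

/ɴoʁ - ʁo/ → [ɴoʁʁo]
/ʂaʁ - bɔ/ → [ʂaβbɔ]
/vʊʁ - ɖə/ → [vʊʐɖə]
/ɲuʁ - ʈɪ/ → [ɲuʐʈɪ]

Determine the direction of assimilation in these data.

Comparing underlying and surface forms, /ʁ/ → [β] is the alternation; the neighbouring /b/ is constant.
The change uvular → bilabial matches the place of the following /b/, identifying this as place assimilation.
The same holds elsewhere in the data: /ʁ/ → [ʐ] before /ɖ/ (uvular → retroflex, matching retroflex); /ʁ/ → [ʐ] before /ʈ/ (uvular → retroflex, matching retroflex) — only place changes, and always toward the following segment.
Nothing changes in [ɴoʁʁo]: there the adjacent consonants already agree in place (/ʁ/ and /ʁ/ are both uvular), so this form is consistent with the same rule.
The trigger is the following segment, so the direction is regressive (anticipatory).

regressive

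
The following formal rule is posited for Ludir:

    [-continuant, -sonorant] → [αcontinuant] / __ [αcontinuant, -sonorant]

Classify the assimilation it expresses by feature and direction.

regressive manner assimilation

The shared variable α links the value of [continuant] on the target to that of the neighbouring obstruent. [continuant] distinguishes stops from fricatives — a manner-of-articulation feature — so this is manner assimilation.
Since the environment is written after the underscore, the trigger follows the target; the direction is regressive.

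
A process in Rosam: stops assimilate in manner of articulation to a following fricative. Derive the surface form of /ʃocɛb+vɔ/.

/b/ is a voiced bilabial stop. The following trigger /v/ is a fricative, so /b/ must become a fricative as well.
A voiced bilabial fricative is [β], so the surface segment is [β].

[ʃocɛβvɔ]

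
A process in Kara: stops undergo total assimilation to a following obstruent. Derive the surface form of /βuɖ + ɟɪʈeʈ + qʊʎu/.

/ɖ/ is the segment targeted by the rule; it sits immediately before /ɟ/, so it assimilates completely and surfaces as [ɟ].
At the second juncture, /ʈ/ likewise becomes [q] adjacent to /q/.

[βuɟɟɪʈeqqʊʎu]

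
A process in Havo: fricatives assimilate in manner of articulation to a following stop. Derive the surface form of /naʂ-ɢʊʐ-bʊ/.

The rule targets /ʂ/ (voiceless retroflex fricative), which sits before the trigger /ɢ/ (stop).
The voiceless retroflex stop is [ʈ], so /ʂ/ → [ʈ].
At the second juncture, /ʐ/ likewise becomes [ɖ] adjacent to /b/.

[naʈɢʊɖbʊ]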